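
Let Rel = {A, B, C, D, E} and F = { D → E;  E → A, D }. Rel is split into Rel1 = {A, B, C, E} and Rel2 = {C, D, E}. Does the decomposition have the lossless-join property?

Yes

Common attributes: Rel1 ∩ Rel2 = {C, E}.
Closure of {C, E}: E → A, D applies, adding A, D. So (C, E)⁺ = {A, C, D, E}.
This closure contains every attribute of Rel2, so Rel1 ∩ Rel2 → Rel2. The join is lossless.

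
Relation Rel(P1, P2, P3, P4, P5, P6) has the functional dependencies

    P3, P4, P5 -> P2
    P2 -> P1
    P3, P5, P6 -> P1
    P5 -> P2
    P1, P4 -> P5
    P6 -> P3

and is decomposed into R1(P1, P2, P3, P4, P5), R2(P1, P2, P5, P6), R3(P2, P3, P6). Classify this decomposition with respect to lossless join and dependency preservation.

lossy but dependency-preserving

Lossless test (chase): Rows 1 and 3 agree on P2; apply P2→P1 and equate their P1 entries. Rows 2 and 3 agree on P6; apply P6→P3 and equate their P3 entries. No row becomes fully distinguished — the join is lossy.
Dependency preservation: P3, P5, P6 → P1 is not contained in any single fragment, but the restricted closure of its left-hand side across the fragments still reaches the right-hand side; the remaining FDs each lie inside some fragment. All dependencies are preserved.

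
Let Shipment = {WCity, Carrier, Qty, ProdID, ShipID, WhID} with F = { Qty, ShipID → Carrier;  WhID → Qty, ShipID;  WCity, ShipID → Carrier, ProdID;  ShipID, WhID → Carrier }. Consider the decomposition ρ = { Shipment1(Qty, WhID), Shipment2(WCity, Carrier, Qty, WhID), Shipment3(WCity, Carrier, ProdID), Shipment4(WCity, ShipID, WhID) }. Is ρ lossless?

Chase test. Columns are WCity, Carrier, Qty, ProdID, ShipID, WhID; row i has aⱼ where attribute j ∈ Shipmenti, else bᵢⱼ.
Initial tableau (one row per fragment):
  row 1: b11 b12 a3 b14 b15 a6
  row 2: a1 a2 a3 b24 b25 a6
  row 3: a1 a2 b33 a4 b35 b36
  row 4: a1 b42 b43 b44 a5 a6
Rows 1 and 2 agree on WhID; apply WhID→Qty, ShipID and equate their Qty, ShipID entries.
Rows 1 and 4 agree on WhID; apply WhID→Qty, ShipID and equate their Qty, ShipID entries.
Rows 2 and 4 agree on WCity, ShipID; apply WCity, ShipID→Carrier, ProdID and equate their Carrier, ProdID entries.
Rows 1 and 2 agree on ShipID, WhID; apply ShipID, WhID→Carrier and equate their Carrier entries.
No row becomes fully distinguished — the join is lossy.

No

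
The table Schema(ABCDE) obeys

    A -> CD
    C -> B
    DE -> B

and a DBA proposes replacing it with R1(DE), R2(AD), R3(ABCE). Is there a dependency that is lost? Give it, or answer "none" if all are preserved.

Check DE → B: no single fragment contains all of {BDE}, and the restricted closure of {DE} across the fragments never reaches {B}.
A → CD is preserved.
C → B is preserved.

DE -> B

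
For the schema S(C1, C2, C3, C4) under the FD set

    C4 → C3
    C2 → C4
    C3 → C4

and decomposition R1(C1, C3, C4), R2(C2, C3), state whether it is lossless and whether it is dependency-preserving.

lossy but dependency-preserving

Lossless test: (C3)⁺ = {C3, C4}, which is a superkey of neither fragment — lossy.
Dependency preservation: C2 → C4 is not contained in any single fragment, but the restricted closure of its left-hand side across the fragments still reaches the right-hand side; the remaining FDs each lie inside some fragment. All dependencies are preserved.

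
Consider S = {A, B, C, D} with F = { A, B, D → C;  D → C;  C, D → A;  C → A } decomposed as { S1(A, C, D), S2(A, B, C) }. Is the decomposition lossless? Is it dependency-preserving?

lossy but dependency-preserving

Lossless test: (A, C)⁺ = {A, C}, which is a superkey of neither fragment — lossy.
Dependency preservation: A, B, D → C is not contained in any single fragment, but the restricted closure of its left-hand side across the fragments still reaches the right-hand side; the remaining FDs each lie inside some fragment. All dependencies are preserved.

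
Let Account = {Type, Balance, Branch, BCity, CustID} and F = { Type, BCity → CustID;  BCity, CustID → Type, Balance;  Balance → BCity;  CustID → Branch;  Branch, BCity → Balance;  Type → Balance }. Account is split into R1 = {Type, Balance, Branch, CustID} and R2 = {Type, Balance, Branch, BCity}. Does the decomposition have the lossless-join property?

Yes

Common attributes: R1 ∩ R2 = {Type, Balance, Branch}.
Closure of {Type, Balance, Branch}: Balance → BCity applies, adding BCity; Type, BCity → CustID applies, adding CustID. So (Type, Balance, Branch)⁺ = {Type, Balance, Branch, BCity, CustID}.
This closure contains every attribute of R1, so R1 ∩ R2 → R1. The join is lossless.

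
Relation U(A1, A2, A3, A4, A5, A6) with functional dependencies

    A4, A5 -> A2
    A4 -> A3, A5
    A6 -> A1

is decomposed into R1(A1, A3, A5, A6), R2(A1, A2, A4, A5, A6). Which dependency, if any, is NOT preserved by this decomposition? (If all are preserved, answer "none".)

A4 -> A3, A5

Check A4 → A3, A5: no single fragment contains all of {A3, A4, A5}, and the restricted closure of {A4} across the fragments never reaches {A3, A5}.
A4, A5 → A2 is preserved.
A6 → A1 is preserved.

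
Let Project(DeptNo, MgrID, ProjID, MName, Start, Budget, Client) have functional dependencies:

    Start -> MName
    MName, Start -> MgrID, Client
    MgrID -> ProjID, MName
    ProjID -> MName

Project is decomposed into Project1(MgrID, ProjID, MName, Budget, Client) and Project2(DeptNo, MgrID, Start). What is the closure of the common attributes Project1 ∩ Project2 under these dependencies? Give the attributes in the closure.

MgrID, ProjID, MName

Project1 ∩ Project2 = {MgrID}.
MgrID → ProjID, MName applies, adding ProjID, MName
Closure: {MgrID, ProjID, MName}.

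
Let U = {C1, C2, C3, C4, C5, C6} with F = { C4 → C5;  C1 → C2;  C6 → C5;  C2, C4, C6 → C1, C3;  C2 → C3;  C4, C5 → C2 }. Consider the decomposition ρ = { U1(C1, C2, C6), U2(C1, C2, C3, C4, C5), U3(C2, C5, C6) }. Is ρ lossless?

Chase test. Columns are C1, C2, C3, C4, C5, C6; row i has aⱼ where attribute j ∈ Ui, else bᵢⱼ.
Initial tableau (one row per fragment):
  row 1: a1 a2 b13 b14 b15 a6
  row 2: a1 a2 a3 a4 a5 b26
  row 3: b31 a2 b33 b34 a5 a6
Rows 1 and 3 agree on C6; apply C6→C5 and equate their C5 entries.
Rows 1 and 2 agree on C2; apply C2→C3 and equate their C3 entries.
Rows 1 and 3 agree on C2; apply C2→C3 and equate their C3 entries.
No row becomes fully distinguished — the join is lossy.

No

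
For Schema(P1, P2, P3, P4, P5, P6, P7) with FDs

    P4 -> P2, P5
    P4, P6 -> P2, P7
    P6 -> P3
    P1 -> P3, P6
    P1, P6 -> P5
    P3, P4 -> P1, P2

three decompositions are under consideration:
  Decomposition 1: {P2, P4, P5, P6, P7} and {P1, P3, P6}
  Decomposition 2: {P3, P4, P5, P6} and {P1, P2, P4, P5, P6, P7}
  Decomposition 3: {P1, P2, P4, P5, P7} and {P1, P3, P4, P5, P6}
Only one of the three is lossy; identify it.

Decomposition 1

Decomposition 1: common = {P6}, closure = {P3, P6} → lossy.
Decomposition 2: common = {P4, P5, P6}, closure = {P1, P2, P3, P4, P5, P6, P7} → lossless.
Decomposition 3: common = {P1, P4, P5}, closure = {P1, P2, P3, P4, P5, P6, P7} → lossless.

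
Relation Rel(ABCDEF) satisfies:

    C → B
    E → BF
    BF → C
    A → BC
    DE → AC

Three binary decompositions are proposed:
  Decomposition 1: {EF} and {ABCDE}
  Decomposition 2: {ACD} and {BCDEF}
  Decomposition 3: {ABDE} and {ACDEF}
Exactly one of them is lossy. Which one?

Decomposition 1: common = {E}, closure = {BCEF} → lossless.
Decomposition 2: common = {CD}, closure = {BCD} → lossy.
Decomposition 3: common = {ADE}, closure = {ABCDEF} → lossless.

Decomposition 2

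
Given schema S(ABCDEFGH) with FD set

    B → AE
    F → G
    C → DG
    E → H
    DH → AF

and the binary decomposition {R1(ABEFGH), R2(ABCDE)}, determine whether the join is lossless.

No

Common attributes: R1 ∩ R2 = {ABE}.
Closure of {ABE}: E → H applies, adding H. So (ABE)⁺ = {ABEH}.
The closure contains neither all of R1 = {ABEFGH} nor all of R2 = {ABCDE}, so the common attributes are not a superkey of either fragment. The join is lossy.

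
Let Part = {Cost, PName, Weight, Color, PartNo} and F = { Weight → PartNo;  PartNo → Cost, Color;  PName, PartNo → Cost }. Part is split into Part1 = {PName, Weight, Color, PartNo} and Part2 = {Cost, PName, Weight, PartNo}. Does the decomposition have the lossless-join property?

Yes

Common attributes: Part1 ∩ Part2 = {PName, Weight, PartNo}.
Closure of {PName, Weight, PartNo}: PartNo → Cost, Color applies, adding Cost, Color. So (PName, Weight, PartNo)⁺ = {Cost, PName, Weight, Color, PartNo}.
This closure contains every attribute of Part1, so Part1 ∩ Part2 → Part1. The join is lossless.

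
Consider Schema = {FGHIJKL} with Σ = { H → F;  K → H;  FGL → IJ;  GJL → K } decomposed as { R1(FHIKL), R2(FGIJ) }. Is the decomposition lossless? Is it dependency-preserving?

Lossless test: (FI)⁺ = {FI}, which is a superkey of neither fragment — lossy.
Dependency preservation: the restricted closure of {FGL} across the fragments never reaches {IJ}, so FGL → IJ cannot be enforced without a join — not preserved.

lossy and not dependency-preserving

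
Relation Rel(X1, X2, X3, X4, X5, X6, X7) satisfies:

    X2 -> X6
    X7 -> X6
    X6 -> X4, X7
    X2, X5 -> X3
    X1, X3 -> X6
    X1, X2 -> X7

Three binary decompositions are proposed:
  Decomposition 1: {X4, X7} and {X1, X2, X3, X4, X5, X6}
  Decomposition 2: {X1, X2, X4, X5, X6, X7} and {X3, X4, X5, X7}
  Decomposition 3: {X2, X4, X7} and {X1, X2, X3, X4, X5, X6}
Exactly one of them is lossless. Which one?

Decomposition 3

Decomposition 1: common = {X4}, closure = {X4} → lossy.
Decomposition 2: common = {X4, X5, X7}, closure = {X4, X5, X6, X7} → lossy.
Decomposition 3: common = {X2, X4}, closure = {X2, X4, X6, X7} → lossless.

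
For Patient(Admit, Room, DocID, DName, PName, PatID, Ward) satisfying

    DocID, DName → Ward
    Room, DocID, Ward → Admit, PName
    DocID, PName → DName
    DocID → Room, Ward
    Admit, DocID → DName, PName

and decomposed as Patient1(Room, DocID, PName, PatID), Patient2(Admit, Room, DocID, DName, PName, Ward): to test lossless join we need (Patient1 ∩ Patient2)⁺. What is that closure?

Admit, Room, DocID, DName, PName, Ward

Patient1 ∩ Patient2 = {Room, DocID, PName}.
DocID, PName → DName applies, adding DName
DocID → Room, Ward applies, adding Ward
Room, DocID, Ward → Admit, PName applies, adding Admit
Closure: {Admit, Room, DocID, DName, PName, Ward}.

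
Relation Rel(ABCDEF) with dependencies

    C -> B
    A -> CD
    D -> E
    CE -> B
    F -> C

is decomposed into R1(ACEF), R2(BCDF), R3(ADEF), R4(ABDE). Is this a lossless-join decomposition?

Yes

Chase test. Columns are ABCDEF; row i has aⱼ where attribute j ∈ Ri, else bᵢⱼ.
Initial tableau (one row per fragment):
  row 1: a1 b12 a3 b14 a5 a6
  row 2: b21 a2 a3 a4 b25 a6
  row 3: a1 b32 b33 a4 a5 a6
  row 4: a1 a2 b43 a4 a5 b46
Rows 1 and 2 agree on C; apply C→B and equate their B entries.
Rows 1 and 3 agree on A; apply A→CD and equate their CD entries.
Rows 1 and 4 agree on A; apply A→CD and equate their CD entries.
Rows 1 and 2 agree on D; apply D→E and equate their E entries.
Rows 1 and 3 agree on CE; apply CE→B and equate their B entries.
Row 1 is now all distinguished symbols — the join is lossless.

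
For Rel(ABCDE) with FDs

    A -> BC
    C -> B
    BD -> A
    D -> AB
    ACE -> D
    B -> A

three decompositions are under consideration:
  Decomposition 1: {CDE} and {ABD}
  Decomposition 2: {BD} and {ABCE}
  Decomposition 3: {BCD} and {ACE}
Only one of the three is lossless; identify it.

Decomposition 1

Decomposition 1: common = {D}, closure = {ABCD} → lossless.
Decomposition 2: common = {B}, closure = {ABC} → lossy.
Decomposition 3: common = {C}, closure = {ABC} → lossy.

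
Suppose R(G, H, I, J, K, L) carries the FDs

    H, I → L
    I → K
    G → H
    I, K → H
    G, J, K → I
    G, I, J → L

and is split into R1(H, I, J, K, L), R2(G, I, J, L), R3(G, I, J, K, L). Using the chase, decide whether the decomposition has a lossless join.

Yes

Chase test. Columns are G, H, I, J, K, L; row i has aⱼ where attribute j ∈ Ri, else bᵢⱼ.
Initial tableau (one row per fragment):
  row 1: b11 a2 a3 a4 a5 a6
  row 2: a1 b22 a3 a4 b25 a6
  row 3: a1 b32 a3 a4 a5 a6
Rows 1 and 2 agree on I; apply I→K and equate their K entries.
Rows 2 and 3 agree on G; apply G→H and equate their H entries.
Rows 1 and 2 agree on I, K; apply I, K→H and equate their H entries.
Row 2 is now all distinguished symbols — the join is lossless.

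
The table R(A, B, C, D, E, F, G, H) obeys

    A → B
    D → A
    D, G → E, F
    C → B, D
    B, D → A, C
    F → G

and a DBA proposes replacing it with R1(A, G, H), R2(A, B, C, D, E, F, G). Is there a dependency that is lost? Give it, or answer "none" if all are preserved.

A → B lies within R2.
D → A lies within R2.
D, G → E, F lies within R2.
C → B, D lies within R2.
B, D → A, C lies within R2.
F → G lies within R2.
Every dependency is enforceable on the fragments, so the decomposition is dependency-preserving.

none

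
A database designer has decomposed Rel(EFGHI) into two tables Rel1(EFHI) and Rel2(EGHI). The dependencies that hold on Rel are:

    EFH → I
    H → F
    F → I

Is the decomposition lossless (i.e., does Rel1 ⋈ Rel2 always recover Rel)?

Common attributes: Rel1 ∩ Rel2 = {EHI}.
Closure of {EHI}: H → F applies, adding F. So (EHI)⁺ = {EFHI}.
This closure contains every attribute of Rel1, so Rel1 ∩ Rel2 → Rel1. The join is lossless.

Yes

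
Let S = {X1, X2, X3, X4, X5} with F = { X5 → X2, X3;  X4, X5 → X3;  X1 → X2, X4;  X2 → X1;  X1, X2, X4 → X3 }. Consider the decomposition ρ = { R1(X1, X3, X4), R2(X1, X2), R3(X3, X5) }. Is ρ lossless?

Chase test. Columns are X1, X2, X3, X4, X5; row i has aⱼ where attribute j ∈ Ri, else bᵢⱼ.
Initial tableau (one row per fragment):
  row 1: a1 b12 a3 a4 b15
  row 2: a1 a2 b23 b24 b25
  row 3: b31 b32 a3 b34 a5
Rows 1 and 2 agree on X1; apply X1→X2, X4 and equate their X2, X4 entries.
Rows 1 and 2 agree on X1, X2, X4; apply X1, X2, X4→X3 and equate their X3 entries.
No row becomes fully distinguished — the join is lossy.

No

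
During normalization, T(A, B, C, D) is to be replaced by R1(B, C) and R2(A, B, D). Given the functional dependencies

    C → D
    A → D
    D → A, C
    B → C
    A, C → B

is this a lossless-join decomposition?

Common attributes: R1 ∩ R2 = {B}.
Closure of {B}: B → C applies, adding C; C → D applies, adding D; D → A, C applies, adding A. So (B)⁺ = {A, B, C, D}.
This closure contains every attribute of R1, so R1 ∩ R2 → R1. The join is lossless.

Yes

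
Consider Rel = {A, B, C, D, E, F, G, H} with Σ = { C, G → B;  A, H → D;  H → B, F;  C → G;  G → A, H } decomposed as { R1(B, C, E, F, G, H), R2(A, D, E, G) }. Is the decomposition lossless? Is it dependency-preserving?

lossless but not dependency-preserving

Lossless test: (E, G)⁺ = {A, B, D, E, F, G, H}, which contains all of one fragment — lossless.
Dependency preservation: the restricted closure of {A, H} across the fragments never reaches {D}, so A, H → D cannot be enforced without a join — not preserved.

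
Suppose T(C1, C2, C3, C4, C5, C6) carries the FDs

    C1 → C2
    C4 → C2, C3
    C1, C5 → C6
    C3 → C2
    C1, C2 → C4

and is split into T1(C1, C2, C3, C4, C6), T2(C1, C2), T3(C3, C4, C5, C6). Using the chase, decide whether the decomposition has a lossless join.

Chase test. Columns are C1, C2, C3, C4, C5, C6; row i has aⱼ where attribute j ∈ Ti, else bᵢⱼ.
Initial tableau (one row per fragment):
  row 1: a1 a2 a3 a4 b15 a6
  row 2: a1 a2 b23 b24 b25 b26
  row 3: b31 b32 a3 a4 a5 a6
Rows 1 and 3 agree on C4; apply C4→C2, C3 and equate their C2, C3 entries.
Rows 1 and 2 agree on C1, C2; apply C1, C2→C4 and equate their C4 entries.
Rows 1 and 2 agree on C4; apply C4→C2, C3 and equate their C2, C3 entries.
No row becomes fully distinguished — the join is lossy.

No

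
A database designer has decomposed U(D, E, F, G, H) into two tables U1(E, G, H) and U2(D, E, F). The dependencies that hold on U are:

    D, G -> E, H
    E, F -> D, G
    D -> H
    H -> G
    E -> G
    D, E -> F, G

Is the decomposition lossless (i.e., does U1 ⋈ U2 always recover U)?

No

Common attributes: U1 ∩ U2 = {E}.
Closure of {E}: E → G applies, adding G. So (E)⁺ = {E, G}.
The closure contains neither all of U1 = {E, G, H} nor all of U2 = {D, E, F}, so the common attributes are not a superkey of either fragment. The join is lossy.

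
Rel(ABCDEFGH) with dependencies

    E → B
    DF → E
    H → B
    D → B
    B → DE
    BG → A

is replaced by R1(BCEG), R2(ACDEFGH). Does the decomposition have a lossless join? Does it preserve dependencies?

Lossless test: (CEG)⁺ = {ABCDEG}, which contains all of one fragment — lossless.
Dependency preservation: H → B; D → B; B → DE; BG → A are not contained in any single fragment, but the restricted closure of each left-hand side across the fragments still reaches the right-hand side; the remaining FDs each lie inside some fragment. All dependencies are preserved.

lossless and dependency-preserving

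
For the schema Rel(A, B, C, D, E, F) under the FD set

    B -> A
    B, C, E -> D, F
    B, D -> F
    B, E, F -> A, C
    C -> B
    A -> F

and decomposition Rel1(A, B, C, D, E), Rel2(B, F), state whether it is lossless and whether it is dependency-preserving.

Lossless test: (B)⁺ = {A, B, F}, which contains all of one fragment — lossless.
Dependency preservation: the restricted closure of {A} across the fragments never reaches {F}, so A → F cannot be enforced without a join — not preserved.

lossless but not dependency-preserving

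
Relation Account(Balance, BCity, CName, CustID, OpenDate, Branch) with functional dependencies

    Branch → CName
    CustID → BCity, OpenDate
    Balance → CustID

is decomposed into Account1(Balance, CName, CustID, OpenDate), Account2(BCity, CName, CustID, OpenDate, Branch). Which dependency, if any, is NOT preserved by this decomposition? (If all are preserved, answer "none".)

Branch → CName lies within Account2.
CustID → BCity, OpenDate lies within Account2.
Balance → CustID lies within Account1.
Every dependency is enforceable on the fragments, so the decomposition is dependency-preserving.

none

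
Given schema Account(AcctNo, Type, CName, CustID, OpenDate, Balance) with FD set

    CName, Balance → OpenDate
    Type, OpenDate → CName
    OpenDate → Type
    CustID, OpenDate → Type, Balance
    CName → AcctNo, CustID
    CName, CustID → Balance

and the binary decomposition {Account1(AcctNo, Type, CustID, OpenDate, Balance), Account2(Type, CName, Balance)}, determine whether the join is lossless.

Common attributes: Account1 ∩ Account2 = {Type, Balance}.
No dependency enlarges {Type, Balance}, so (Type, Balance)⁺ = {Type, Balance}.
The closure contains neither all of Account1 = {AcctNo, Type, CustID, OpenDate, Balance} nor all of Account2 = {Type, CName, Balance}, so the common attributes are not a superkey of either fragment. The join is lossy.

No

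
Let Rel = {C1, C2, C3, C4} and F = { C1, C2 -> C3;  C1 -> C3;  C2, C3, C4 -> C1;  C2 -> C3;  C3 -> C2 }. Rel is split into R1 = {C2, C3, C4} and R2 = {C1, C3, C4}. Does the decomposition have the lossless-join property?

Common attributes: R1 ∩ R2 = {C3, C4}.
Closure of {C3, C4}: C3 → C2 applies, adding C2; C2, C3, C4 → C1 applies, adding C1. So (C3, C4)⁺ = {C1, C2, C3, C4}.
This closure contains every attribute of R1, so R1 ∩ R2 → R1. The join is lossless.

Yes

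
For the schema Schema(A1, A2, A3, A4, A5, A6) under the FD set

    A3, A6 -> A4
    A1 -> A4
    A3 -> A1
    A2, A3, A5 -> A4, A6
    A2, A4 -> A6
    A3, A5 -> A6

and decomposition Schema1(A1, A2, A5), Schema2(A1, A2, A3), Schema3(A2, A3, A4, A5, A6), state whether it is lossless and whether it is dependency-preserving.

Lossless test (chase): Rows 1 and 2 agree on A1; apply A1→A4 and equate their A4 entries. Rows 2 and 3 agree on A3; apply A3→A1 and equate their A1 entries. Rows 1 and 2 agree on A2, A4; apply A2, A4→A6 and equate their A6 entries. Rows 1 and 3 agree on A1; apply A1→A4 and equate their A4 entries. Rows 1 and 3 agree on A2, A4; apply A2, A4→A6 and equate their A6 entries. Row 3 is now all distinguished symbols — the join is lossless.
Dependency preservation: the restricted closure of {A1} across the fragments never reaches {A4}, so A1 → A4 cannot be enforced without a join — not preserved.

lossless but not dependency-preserving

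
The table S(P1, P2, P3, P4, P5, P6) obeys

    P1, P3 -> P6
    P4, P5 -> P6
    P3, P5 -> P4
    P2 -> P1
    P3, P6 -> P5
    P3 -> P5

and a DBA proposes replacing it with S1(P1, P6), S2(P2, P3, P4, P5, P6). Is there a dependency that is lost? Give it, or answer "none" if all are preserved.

Check P2 → P1: no single fragment contains all of {P1, P2}, and the restricted closure of {P2} across the fragments never reaches {P1}.
P1, P3 → P6 is preserved.
P4, P5 → P6 is preserved.
P3, P5 → P4 is preserved.
P3, P6 → P5 is preserved.
P3 → P5 is preserved.

P2 -> P1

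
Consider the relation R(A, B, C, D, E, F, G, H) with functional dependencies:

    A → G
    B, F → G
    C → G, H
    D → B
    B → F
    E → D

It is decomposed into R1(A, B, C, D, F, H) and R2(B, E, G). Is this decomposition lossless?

Common attributes: R1 ∩ R2 = {B}.
Closure of {B}: B → F applies, adding F; B, F → G applies, adding G. So (B)⁺ = {B, F, G}.
The closure contains neither all of R1 = {A, B, C, D, F, H} nor all of R2 = {B, E, G}, so the common attributes are not a superkey of either fragment. The join is lossy.

No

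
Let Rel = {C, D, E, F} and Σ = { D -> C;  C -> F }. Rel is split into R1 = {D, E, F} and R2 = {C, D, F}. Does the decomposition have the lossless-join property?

Yes

Common attributes: R1 ∩ R2 = {D, F}.
Closure of {D, F}: D → C applies, adding C. So (D, F)⁺ = {C, D, F}.
This closure contains every attribute of R2, so R1 ∩ R2 → R2. The join is lossless.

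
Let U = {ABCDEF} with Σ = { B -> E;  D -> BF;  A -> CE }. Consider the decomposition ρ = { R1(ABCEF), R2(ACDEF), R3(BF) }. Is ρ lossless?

No

Chase test. Columns are ABCDEF; row i has aⱼ where attribute j ∈ Ri, else bᵢⱼ.
Initial tableau (one row per fragment):
  row 1: a1 a2 a3 b14 a5 a6
  row 2: a1 b22 a3 a4 a5 a6
  row 3: b31 a2 b33 b34 b35 a6
Rows 1 and 3 agree on B; apply B→E and equate their E entries.
No row becomes fully distinguished — the join is lossy.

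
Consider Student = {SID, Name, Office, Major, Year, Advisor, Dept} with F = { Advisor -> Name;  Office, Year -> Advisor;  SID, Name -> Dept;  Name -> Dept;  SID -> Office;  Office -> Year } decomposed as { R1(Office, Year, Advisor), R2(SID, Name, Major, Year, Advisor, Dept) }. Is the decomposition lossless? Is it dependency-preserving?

Lossless test: (Year, Advisor)⁺ = {Name, Year, Advisor, Dept}, which is a superkey of neither fragment — lossy.
Dependency preservation: the restricted closure of {SID} across the fragments never reaches {Office}, so SID → Office cannot be enforced without a join — not preserved.

lossy and not dependency-preserving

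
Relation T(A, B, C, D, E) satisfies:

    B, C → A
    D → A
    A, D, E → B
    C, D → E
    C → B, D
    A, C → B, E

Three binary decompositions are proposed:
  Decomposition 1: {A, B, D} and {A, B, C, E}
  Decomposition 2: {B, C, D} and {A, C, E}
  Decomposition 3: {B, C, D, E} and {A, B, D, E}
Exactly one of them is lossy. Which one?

Decomposition 1

Decomposition 1: common = {A, B}, closure = {A, B} → lossy.
Decomposition 2: common = {C}, closure = {A, B, C, D, E} → lossless.
Decomposition 3: common = {B, D, E}, closure = {A, B, D, E} → lossless.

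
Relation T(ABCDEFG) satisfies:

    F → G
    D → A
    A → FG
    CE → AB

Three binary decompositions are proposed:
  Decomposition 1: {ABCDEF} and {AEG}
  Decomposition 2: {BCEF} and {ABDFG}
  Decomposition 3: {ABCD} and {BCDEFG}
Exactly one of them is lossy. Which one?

Decomposition 1: common = {AE}, closure = {AEFG} → lossless.
Decomposition 2: common = {BF}, closure = {BFG} → lossy.
Decomposition 3: common = {BCD}, closure = {ABCDFG} → lossless.

Decomposition 2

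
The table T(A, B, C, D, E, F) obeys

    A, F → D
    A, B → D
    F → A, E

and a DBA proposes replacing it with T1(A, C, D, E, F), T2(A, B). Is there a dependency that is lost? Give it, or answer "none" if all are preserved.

A, B → D

Check A, B → D: no single fragment contains all of {A, B, D}, and the restricted closure of {A, B} across the fragments never reaches {D}.
A, F → D is preserved.
F → A, E is preserved.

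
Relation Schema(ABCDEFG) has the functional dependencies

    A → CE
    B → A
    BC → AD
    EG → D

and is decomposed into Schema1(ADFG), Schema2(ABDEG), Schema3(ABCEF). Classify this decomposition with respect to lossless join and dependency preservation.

lossy but dependency-preserving

Lossless test (chase): Rows 1 and 2 agree on A; apply A→CE and equate their CE entries. Rows 1 and 3 agree on A; apply A→CE and equate their CE entries. Rows 2 and 3 agree on BC; apply BC→AD and equate their AD entries. No row becomes fully distinguished — the join is lossy.
Dependency preservation: BC → AD is not contained in any single fragment, but the restricted closure of its left-hand side across the fragments still reaches the right-hand side; the remaining FDs each lie inside some fragment. All dependencies are preserved.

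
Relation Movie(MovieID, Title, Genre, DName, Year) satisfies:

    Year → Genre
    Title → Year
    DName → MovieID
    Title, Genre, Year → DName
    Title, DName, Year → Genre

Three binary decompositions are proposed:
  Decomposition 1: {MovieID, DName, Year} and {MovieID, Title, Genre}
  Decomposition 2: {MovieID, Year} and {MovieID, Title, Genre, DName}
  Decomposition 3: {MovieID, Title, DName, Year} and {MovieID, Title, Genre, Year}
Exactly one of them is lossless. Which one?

Decomposition 1: common = {MovieID}, closure = {MovieID} → lossy.
Decomposition 2: common = {MovieID}, closure = {MovieID} → lossy.
Decomposition 3: common = {MovieID, Title, Year}, closure = {MovieID, Title, Genre, DName, Year} → lossless.

Decomposition 3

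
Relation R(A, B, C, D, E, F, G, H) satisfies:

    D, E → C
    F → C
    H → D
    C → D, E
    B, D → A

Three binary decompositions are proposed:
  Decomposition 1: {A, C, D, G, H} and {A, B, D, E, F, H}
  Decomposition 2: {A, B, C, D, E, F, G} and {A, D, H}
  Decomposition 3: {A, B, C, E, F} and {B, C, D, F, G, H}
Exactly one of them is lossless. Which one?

Decomposition 3

Decomposition 1: common = {A, D, H}, closure = {A, D, H} → lossy.
Decomposition 2: common = {A, D}, closure = {A, D} → lossy.
Decomposition 3: common = {B, C, F}, closure = {A, B, C, D, E, F} → lossless.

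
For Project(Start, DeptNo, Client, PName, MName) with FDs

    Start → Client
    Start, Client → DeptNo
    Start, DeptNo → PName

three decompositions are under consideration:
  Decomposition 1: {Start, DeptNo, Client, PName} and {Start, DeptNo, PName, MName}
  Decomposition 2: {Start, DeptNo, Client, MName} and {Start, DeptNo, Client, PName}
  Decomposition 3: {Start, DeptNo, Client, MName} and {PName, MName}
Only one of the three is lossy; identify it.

Decomposition 3

Decomposition 1: common = {Start, DeptNo, PName}, closure = {Start, DeptNo, Client, PName} → lossless.
Decomposition 2: common = {Start, DeptNo, Client}, closure = {Start, DeptNo, Client, PName} → lossless.
Decomposition 3: common = {MName}, closure = {MName} → lossy.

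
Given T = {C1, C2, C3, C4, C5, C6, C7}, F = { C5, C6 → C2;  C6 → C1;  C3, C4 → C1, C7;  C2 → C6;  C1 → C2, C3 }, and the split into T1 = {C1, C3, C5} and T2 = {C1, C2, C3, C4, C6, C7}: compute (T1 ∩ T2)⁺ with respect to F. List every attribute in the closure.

C1, C2, C3, C6

T1 ∩ T2 = {C1, C3}.
C1 → C2, C3 applies, adding C2
C2 → C6 applies, adding C6
Closure: {C1, C2, C3, C6}.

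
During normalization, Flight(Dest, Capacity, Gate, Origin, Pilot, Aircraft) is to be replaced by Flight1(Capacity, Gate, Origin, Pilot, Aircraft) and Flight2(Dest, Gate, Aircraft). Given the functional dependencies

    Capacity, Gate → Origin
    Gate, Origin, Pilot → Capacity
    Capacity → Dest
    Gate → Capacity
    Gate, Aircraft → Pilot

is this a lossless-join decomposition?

Yes

Common attributes: Flight1 ∩ Flight2 = {Gate, Aircraft}.
Closure of {Gate, Aircraft}: Gate → Capacity applies, adding Capacity; Gate, Aircraft → Pilot applies, adding Pilot; Capacity, Gate → Origin applies, adding Origin; Capacity → Dest applies, adding Dest. So (Gate, Aircraft)⁺ = {Dest, Capacity, Gate, Origin, Pilot, Aircraft}.
This closure contains every attribute of Flight1, so Flight1 ∩ Flight2 → Flight1. The join is lossless.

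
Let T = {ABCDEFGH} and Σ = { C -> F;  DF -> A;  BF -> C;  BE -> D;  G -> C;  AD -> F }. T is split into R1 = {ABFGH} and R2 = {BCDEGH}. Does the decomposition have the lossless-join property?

Common attributes: R1 ∩ R2 = {BGH}.
Closure of {BGH}: G → C applies, adding C; C → F applies, adding F. So (BGH)⁺ = {BCFGH}.
The closure contains neither all of R1 = {ABFGH} nor all of R2 = {BCDEGH}, so the common attributes are not a superkey of either fragment. The join is lossy.

No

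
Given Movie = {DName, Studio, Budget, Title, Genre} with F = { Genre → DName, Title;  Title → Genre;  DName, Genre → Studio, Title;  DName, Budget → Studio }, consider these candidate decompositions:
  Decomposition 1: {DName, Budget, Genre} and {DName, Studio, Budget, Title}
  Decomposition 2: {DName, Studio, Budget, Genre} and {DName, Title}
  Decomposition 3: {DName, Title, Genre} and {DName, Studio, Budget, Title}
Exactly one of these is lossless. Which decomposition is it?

Decomposition 1: common = {DName, Budget}, closure = {DName, Studio, Budget} → lossy.
Decomposition 2: common = {DName}, closure = {DName} → lossy.
Decomposition 3: common = {DName, Title}, closure = {DName, Studio, Title, Genre} → lossless.

Decomposition 3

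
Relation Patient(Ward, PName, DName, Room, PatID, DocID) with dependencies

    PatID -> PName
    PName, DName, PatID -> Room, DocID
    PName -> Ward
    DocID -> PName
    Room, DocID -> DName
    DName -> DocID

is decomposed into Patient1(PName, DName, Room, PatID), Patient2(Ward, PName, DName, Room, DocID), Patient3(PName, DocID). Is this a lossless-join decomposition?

Chase test. Columns are Ward, PName, DName, Room, PatID, DocID; row i has aⱼ where attribute j ∈ Patienti, else bᵢⱼ.
Initial tableau (one row per fragment):
  row 1: b11 a2 a3 a4 a5 b16
  row 2: a1 a2 a3 a4 b25 a6
  row 3: b31 a2 b33 b34 b35 a6
Rows 1 and 2 agree on PName; apply PName→Ward and equate their Ward entries.
Rows 1 and 3 agree on PName; apply PName→Ward and equate their Ward entries.
Rows 1 and 2 agree on DName; apply DName→DocID and equate their DocID entries.
Row 1 is now all distinguished symbols — the join is lossless.

Yes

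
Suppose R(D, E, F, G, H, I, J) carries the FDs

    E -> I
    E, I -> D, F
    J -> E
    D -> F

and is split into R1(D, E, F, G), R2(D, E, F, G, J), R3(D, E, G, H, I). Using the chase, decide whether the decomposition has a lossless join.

Chase test. Columns are D, E, F, G, H, I, J; row i has aⱼ where attribute j ∈ Ri, else bᵢⱼ.
Initial tableau (one row per fragment):
  row 1: a1 a2 a3 a4 b15 b16 b17
  row 2: a1 a2 a3 a4 b25 b26 a7
  row 3: a1 a2 b33 a4 a5 a6 b37
Rows 1 and 2 agree on E; apply E→I and equate their I entries.
Rows 1 and 3 agree on E; apply E→I and equate their I entries.
Rows 1 and 3 agree on E, I; apply E, I→D, F and equate their D, F entries.
No row becomes fully distinguished — the join is lossy.

No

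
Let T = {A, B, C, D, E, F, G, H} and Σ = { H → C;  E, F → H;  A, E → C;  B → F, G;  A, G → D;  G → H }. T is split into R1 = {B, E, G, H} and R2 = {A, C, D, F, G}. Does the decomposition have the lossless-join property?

Common attributes: R1 ∩ R2 = {G}.
Closure of {G}: G → H applies, adding H; H → C applies, adding C. So (G)⁺ = {C, G, H}.
The closure contains neither all of R1 = {B, E, G, H} nor all of R2 = {A, C, D, F, G}, so the common attributes are not a superkey of either fragment. The join is lossy.

No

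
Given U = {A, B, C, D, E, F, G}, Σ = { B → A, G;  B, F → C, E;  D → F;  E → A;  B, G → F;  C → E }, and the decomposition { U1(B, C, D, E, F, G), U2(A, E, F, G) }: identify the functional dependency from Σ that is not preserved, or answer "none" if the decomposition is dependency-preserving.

B → A, G: restricted closure across fragments reaches A, G.
B, F → C, E lies within U1.
D → F lies within U1.
E → A lies within U2.
B, G → F lies within U1.
C → E lies within U1.
Every dependency is enforceable on the fragments, so the decomposition is dependency-preserving.

none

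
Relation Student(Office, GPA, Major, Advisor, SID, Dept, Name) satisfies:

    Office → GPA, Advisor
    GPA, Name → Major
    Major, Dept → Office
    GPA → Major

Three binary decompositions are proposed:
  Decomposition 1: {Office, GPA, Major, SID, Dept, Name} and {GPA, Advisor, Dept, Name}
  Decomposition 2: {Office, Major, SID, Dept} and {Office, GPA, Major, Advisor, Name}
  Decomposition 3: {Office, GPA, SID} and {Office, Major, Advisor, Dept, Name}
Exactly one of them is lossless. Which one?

Decomposition 1

Decomposition 1: common = {GPA, Dept, Name}, closure = {Office, GPA, Major, Advisor, Dept, Name} → lossless.
Decomposition 2: common = {Office, Major}, closure = {Office, GPA, Major, Advisor} → lossy.
Decomposition 3: common = {Office}, closure = {Office, GPA, Major, Advisor} → lossy.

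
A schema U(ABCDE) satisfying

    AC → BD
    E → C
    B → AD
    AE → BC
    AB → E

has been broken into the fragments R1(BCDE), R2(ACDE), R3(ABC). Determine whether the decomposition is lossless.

Chase test. Columns are ABCDE; row i has aⱼ where attribute j ∈ Ri, else bᵢⱼ.
Initial tableau (one row per fragment):
  row 1: b11 a2 a3 a4 a5
  row 2: a1 b22 a3 a4 a5
  row 3: a1 a2 a3 b34 b35
Rows 2 and 3 agree on AC; apply AC→BD and equate their BD entries.
Rows 1 and 2 agree on B; apply B→AD and equate their AD entries.
Rows 1 and 3 agree on AB; apply AB→E and equate their E entries.
Row 1 is now all distinguished symbols — the join is lossless.

Yes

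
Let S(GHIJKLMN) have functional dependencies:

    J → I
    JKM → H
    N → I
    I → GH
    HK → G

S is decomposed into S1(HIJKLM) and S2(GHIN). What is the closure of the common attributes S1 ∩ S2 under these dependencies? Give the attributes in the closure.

S1 ∩ S2 = {HI}.
I → GH applies, adding G
Closure: {GHI}.

GHI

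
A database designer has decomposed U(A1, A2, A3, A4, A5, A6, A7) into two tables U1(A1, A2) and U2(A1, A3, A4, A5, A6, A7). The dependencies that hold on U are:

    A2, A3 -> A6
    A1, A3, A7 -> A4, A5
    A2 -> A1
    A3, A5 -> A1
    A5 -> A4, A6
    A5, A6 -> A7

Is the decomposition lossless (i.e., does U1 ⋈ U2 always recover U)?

Common attributes: U1 ∩ U2 = {A1}.
No dependency enlarges {A1}, so (A1)⁺ = {A1}.
The closure contains neither all of U1 = {A1, A2} nor all of U2 = {A1, A3, A4, A5, A6, A7}, so the common attributes are not a superkey of either fragment. The join is lossy.

No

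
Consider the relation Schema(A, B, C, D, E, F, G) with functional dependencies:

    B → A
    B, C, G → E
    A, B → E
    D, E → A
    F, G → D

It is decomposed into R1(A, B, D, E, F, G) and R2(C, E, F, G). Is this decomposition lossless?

Common attributes: R1 ∩ R2 = {E, F, G}.
Closure of {E, F, G}: F, G → D applies, adding D; D, E → A applies, adding A. So (E, F, G)⁺ = {A, D, E, F, G}.
The closure contains neither all of R1 = {A, B, D, E, F, G} nor all of R2 = {C, E, F, G}, so the common attributes are not a superkey of either fragment. The join is lossy.

No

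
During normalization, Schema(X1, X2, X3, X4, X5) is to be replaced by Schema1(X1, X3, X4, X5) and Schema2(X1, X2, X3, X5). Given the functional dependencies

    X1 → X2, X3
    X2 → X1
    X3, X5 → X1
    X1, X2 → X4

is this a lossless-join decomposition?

Common attributes: Schema1 ∩ Schema2 = {X1, X3, X5}.
Closure of {X1, X3, X5}: X1 → X2, X3 applies, adding X2; X1, X2 → X4 applies, adding X4. So (X1, X3, X5)⁺ = {X1, X2, X3, X4, X5}.
This closure contains every attribute of Schema1, so Schema1 ∩ Schema2 → Schema1. The join is lossless.

Yes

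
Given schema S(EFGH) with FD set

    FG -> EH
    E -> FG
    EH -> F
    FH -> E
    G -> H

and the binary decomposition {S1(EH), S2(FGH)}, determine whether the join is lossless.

No

Common attributes: S1 ∩ S2 = {H}.
No dependency enlarges {H}, so (H)⁺ = {H}.
The closure contains neither all of S1 = {EH} nor all of S2 = {FGH}, so the common attributes are not a superkey of either fragment. The join is lossy.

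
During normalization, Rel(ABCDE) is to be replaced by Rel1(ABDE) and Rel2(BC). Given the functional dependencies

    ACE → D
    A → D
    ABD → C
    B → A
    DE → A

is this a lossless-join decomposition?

Yes

Common attributes: Rel1 ∩ Rel2 = {B}.
Closure of {B}: B → A applies, adding A; A → D applies, adding D; ABD → C applies, adding C. So (B)⁺ = {ABCD}.
This closure contains every attribute of Rel2, so Rel1 ∩ Rel2 → Rel2. The join is lossless.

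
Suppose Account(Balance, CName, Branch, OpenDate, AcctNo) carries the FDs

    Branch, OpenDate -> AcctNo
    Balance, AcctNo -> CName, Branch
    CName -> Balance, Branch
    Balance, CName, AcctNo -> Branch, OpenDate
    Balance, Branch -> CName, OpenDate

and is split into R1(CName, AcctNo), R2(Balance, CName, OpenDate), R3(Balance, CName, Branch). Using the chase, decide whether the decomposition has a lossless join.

Chase test. Columns are Balance, CName, Branch, OpenDate, AcctNo; row i has aⱼ where attribute j ∈ Ri, else bᵢⱼ.
Initial tableau (one row per fragment):
  row 1: b11 a2 b13 b14 a5
  row 2: a1 a2 b23 a4 b25
  row 3: a1 a2 a3 b34 b35
Rows 1 and 2 agree on CName; apply CName→Balance, Branch and equate their Balance, Branch entries.
Rows 1 and 3 agree on CName; apply CName→Balance, Branch and equate their Balance, Branch entries.
Rows 1 and 2 agree on Balance, Branch; apply Balance, Branch→CName, OpenDate and equate their CName, OpenDate entries.
Rows 1 and 3 agree on Balance, Branch; apply Balance, Branch→CName, OpenDate and equate their CName, OpenDate entries.
Rows 1 and 2 agree on Branch, OpenDate; apply Branch, OpenDate→AcctNo and equate their AcctNo entries.
Rows 1 and 3 agree on Branch, OpenDate; apply Branch, OpenDate→AcctNo and equate their AcctNo entries.
Row 1 is now all distinguished symbols — the join is lossless.

Yes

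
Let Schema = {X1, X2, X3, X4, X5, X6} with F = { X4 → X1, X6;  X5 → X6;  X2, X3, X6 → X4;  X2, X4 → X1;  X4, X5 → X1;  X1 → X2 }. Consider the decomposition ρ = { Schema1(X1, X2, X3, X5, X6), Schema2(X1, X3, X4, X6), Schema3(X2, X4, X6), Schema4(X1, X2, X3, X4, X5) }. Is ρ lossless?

Yes

Chase test. Columns are X1, X2, X3, X4, X5, X6; row i has aⱼ where attribute j ∈ Schemai, else bᵢⱼ.
Initial tableau (one row per fragment):
  row 1: a1 a2 a3 b14 a5 a6
  row 2: a1 b22 a3 a4 b25 a6
  row 3: b31 a2 b33 a4 b35 a6
  row 4: a1 a2 a3 a4 a5 b46
Rows 2 and 3 agree on X4; apply X4→X1, X6 and equate their X1, X6 entries.
Rows 2 and 4 agree on X4; apply X4→X1, X6 and equate their X1, X6 entries.
Rows 1 and 4 agree on X2, X3, X6; apply X2, X3, X6→X4 and equate their X4 entries.
Rows 1 and 2 agree on X1; apply X1→X2 and equate their X2 entries.
Row 1 is now all distinguished symbols — the join is lossless.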